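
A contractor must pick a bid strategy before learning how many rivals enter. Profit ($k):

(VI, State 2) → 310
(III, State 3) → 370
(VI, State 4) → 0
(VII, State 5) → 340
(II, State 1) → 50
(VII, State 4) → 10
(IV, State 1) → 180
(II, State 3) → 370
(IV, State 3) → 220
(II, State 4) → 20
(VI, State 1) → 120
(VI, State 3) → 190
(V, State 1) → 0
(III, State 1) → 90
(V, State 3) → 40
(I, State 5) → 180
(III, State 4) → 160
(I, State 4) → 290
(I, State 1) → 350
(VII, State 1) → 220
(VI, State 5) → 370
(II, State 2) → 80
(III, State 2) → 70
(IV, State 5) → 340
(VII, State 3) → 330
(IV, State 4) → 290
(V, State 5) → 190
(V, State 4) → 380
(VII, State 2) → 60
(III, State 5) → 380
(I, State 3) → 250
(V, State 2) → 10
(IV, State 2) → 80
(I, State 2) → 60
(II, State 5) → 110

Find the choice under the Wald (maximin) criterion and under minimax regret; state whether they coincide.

Row minima: I=60, II=20, III=70, IV=80, V=0, VI=0, VII=10
Best worst-case = 80 → IV.
Column bests: State 1=350, State 2=310, State 3=370, State 4=380, State 5=380.
I regrets: 0, 250, 120, 90, 200 → max 250
II regrets: 300, 230, 0, 360, 270 → max 360
III regrets: 260, 240, 0, 220, 0 → max 260
IV regrets: 170, 230, 150, 90, 40 → max 230
V regrets: 350, 300, 330, 0, 190 → max 350
VI regrets: 230, 0, 180, 380, 10 → max 380
VII regrets: 130, 250, 40, 370, 40 → max 370
Smallest max regret = 230 → IV.

maximin → IV; minimax regret → IV (agree)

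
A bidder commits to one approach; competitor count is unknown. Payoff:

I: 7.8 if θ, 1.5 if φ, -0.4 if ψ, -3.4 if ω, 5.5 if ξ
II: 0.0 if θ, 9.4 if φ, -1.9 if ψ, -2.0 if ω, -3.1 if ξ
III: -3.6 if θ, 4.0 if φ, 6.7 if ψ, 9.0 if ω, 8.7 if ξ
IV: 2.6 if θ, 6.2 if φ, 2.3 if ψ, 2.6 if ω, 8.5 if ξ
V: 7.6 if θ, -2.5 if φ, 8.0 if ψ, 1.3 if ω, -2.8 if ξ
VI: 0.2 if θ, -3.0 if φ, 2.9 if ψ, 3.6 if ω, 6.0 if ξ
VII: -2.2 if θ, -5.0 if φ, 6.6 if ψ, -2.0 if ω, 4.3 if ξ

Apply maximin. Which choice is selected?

Row minima: I=-3.4, II=-3.1, III=-3.6, IV=2.3, V=-2.8, VI=-3.0, VII=-5.0
Best worst-case = 2.3 → IV.

IV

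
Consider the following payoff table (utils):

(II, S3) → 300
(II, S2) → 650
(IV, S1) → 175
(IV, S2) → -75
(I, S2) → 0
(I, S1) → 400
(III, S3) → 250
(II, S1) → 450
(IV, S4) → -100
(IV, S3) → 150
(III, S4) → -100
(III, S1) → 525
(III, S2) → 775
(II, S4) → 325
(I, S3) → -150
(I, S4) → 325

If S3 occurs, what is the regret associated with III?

50

Best payoff under S3 is 300.
Regret = 300 − 250 = 50.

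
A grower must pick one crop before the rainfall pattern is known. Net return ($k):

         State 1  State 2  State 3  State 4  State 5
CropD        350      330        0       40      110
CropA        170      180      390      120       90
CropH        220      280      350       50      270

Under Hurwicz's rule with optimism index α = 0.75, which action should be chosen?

CropA

CropD: 0.75·350 + 0.25·0 = 262.5
CropA: 0.75·390 + 0.25·90 = 315
CropH: 0.75·350 + 0.25·50 = 275
Highest Hurwicz score = 315 → CropA.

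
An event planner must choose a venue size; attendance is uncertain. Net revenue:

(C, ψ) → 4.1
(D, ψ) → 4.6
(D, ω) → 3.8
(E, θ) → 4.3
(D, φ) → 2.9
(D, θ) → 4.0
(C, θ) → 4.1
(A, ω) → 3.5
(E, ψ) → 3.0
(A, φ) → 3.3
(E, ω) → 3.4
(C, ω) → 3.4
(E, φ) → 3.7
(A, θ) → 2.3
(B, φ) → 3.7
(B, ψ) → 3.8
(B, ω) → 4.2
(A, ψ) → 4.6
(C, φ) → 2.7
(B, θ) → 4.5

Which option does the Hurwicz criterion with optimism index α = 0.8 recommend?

B

A: 0.8·4.6 + 0.2·2.3 = 4.14
B: 0.8·4.5 + 0.2·3.7 = 4.34
C: 0.8·4.1 + 0.2·2.7 = 3.82
D: 0.8·4.6 + 0.2·2.9 = 4.26
E: 0.8·4.3 + 0.2·3.0 = 4.04
Highest Hurwicz score = 4.34 → B.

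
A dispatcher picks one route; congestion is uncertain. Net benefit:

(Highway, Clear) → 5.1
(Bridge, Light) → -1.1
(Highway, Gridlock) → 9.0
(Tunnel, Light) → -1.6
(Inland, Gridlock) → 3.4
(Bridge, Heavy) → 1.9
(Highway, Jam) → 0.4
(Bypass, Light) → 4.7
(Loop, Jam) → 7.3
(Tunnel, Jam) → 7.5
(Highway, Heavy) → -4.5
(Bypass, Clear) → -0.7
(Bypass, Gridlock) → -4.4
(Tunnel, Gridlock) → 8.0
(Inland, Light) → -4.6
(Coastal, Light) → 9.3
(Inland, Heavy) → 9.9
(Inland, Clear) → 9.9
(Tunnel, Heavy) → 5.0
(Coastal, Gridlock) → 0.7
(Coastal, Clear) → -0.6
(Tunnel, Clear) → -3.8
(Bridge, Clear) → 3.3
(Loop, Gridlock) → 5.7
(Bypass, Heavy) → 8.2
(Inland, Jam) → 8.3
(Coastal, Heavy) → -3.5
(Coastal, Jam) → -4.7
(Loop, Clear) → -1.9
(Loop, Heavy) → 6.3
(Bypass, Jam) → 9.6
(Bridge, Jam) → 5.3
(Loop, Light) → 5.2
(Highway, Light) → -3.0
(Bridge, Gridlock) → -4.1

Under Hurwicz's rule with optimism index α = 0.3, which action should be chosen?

Loop

Coastal: 0.3·9.3 + 0.7·(-4.7) = -0.5
Highway: 0.3·9.0 + 0.7·(-4.5) = -0.45
Bypass: 0.3·9.6 + 0.7·(-4.4) = -0.2
Loop: 0.3·7.3 + 0.7·(-1.9) = 0.86
Bridge: 0.3·5.3 + 0.7·(-4.1) = -1.28
Tunnel: 0.3·8.0 + 0.7·(-3.8) = -0.26
Inland: 0.3·9.9 + 0.7·(-4.6) = -0.25
Highest Hurwicz score = 0.86 → Loop.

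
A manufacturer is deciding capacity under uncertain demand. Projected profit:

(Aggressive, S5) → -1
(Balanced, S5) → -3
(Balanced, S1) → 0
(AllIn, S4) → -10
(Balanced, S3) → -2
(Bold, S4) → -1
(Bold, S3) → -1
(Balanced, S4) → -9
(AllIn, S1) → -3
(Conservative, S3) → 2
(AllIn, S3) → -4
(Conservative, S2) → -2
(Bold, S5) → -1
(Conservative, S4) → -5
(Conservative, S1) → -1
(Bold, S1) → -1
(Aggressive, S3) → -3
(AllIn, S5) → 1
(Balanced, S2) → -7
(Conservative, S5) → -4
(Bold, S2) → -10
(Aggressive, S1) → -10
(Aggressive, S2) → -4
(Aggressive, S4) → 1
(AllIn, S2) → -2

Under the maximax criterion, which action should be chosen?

Row maxima: Conservative=2, Balanced=0, Aggressive=1, Bold=-1, AllIn=1
Best best-case = 2 → Conservative.

Conservative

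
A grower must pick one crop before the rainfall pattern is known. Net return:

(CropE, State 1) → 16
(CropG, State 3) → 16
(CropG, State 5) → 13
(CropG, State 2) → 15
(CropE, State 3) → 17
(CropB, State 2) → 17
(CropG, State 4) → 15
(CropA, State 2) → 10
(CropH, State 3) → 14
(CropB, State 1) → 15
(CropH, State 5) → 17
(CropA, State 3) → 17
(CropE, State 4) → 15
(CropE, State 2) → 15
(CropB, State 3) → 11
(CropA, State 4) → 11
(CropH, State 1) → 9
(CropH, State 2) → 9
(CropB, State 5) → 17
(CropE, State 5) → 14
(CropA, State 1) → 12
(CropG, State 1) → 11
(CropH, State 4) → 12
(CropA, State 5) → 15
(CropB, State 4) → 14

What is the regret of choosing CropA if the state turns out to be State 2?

Best payoff under State 2 is 17.
Regret = 17 − 10 = 7.

7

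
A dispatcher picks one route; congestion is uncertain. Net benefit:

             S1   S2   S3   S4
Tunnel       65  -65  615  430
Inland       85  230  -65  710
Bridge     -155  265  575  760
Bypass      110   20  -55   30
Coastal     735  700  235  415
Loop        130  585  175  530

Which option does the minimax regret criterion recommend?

Column bests: S1=735, S2=700, S3=615, S4=760.
Tunnel regrets: 670, 765, 0, 330 → max 765
Inland regrets: 650, 470, 680, 50 → max 680
Bridge regrets: 890, 435, 40, 0 → max 890
Bypass regrets: 625, 680, 670, 730 → max 730
Coastal regrets: 0, 0, 380, 345 → max 380
Loop regrets: 605, 115, 440, 230 → max 605
Smallest max regret = 380 → Coastal.

Coastal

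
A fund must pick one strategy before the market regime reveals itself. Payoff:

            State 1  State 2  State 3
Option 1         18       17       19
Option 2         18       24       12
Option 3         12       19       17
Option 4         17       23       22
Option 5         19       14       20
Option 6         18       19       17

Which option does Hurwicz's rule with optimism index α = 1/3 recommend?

Option 4

Option 1: 1/3·19 + 2/3·17 = 53/3
Option 2: 1/3·24 + 2/3·12 = 16
Option 3: 1/3·19 + 2/3·12 = 43/3
Option 4: 1/3·23 + 2/3·17 = 19
Option 5: 1/3·20 + 2/3·14 = 16
Option 6: 1/3·19 + 2/3·17 = 53/3
Highest Hurwicz score = 19 → Option 4.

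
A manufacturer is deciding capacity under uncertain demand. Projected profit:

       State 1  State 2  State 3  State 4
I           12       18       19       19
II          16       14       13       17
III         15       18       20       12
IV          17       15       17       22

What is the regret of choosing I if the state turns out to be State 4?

3

Best payoff under State 4 is 22.
Regret = 22 − 19 = 3.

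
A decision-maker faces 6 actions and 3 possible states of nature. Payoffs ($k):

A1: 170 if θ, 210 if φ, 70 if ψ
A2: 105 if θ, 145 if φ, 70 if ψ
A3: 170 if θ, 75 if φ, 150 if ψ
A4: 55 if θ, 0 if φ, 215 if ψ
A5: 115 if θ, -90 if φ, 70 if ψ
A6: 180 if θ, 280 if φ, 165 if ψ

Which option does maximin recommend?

A6

Row minima: A1=70, A2=70, A3=75, A4=0, A5=-90, A6=165
Best worst-case = 165 → A6.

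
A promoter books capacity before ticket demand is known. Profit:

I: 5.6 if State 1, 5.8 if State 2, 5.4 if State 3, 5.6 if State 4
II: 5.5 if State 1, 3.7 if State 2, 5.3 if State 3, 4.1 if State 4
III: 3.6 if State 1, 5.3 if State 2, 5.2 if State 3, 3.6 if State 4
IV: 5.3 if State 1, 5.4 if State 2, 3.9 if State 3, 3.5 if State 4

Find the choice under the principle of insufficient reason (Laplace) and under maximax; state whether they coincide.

laplace → I; maximax → I (agree)

Row averages: I=5.6, II=4.65, III=4.425, IV=4.525
Highest average = 5.6 → I.
Row maxima: I=5.8, II=5.5, III=5.3, IV=5.4
Best best-case = 5.8 → I.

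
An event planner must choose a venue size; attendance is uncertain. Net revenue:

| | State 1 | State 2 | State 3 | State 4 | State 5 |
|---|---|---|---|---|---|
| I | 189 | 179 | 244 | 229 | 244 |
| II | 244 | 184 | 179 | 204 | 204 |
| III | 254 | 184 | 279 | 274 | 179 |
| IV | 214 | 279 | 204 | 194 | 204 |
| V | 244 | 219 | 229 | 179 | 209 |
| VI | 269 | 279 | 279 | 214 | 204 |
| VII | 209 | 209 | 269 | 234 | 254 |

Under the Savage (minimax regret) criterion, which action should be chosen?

Column bests: State 1=269, State 2=279, State 3=279, State 4=274, State 5=254.
I regrets: 80, 100, 35, 45, 10 → max 100
II regrets: 25, 95, 100, 70, 50 → max 100
III regrets: 15, 95, 0, 0, 75 → max 95
IV regrets: 55, 0, 75, 80, 50 → max 80
V regrets: 25, 60, 50, 95, 45 → max 95
VI regrets: 0, 0, 0, 60, 50 → max 60
VII regrets: 60, 70, 10, 40, 0 → max 70
Smallest max regret = 60 → VI.

VI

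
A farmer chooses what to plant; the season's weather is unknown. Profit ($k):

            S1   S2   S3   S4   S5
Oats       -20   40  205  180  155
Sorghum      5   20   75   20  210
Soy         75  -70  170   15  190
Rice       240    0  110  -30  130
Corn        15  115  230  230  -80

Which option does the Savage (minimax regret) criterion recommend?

Soy

Column bests: S1=240, S2=115, S3=230, S4=230, S5=210.
Oats regrets: 260, 75, 25, 50, 55 → max 260
Sorghum regrets: 235, 95, 155, 210, 0 → max 235
Soy regrets: 165, 185, 60, 215, 20 → max 215
Rice regrets: 0, 115, 120, 260, 80 → max 260
Corn regrets: 225, 0, 0, 0, 290 → max 290
Smallest max regret = 215 → Soy.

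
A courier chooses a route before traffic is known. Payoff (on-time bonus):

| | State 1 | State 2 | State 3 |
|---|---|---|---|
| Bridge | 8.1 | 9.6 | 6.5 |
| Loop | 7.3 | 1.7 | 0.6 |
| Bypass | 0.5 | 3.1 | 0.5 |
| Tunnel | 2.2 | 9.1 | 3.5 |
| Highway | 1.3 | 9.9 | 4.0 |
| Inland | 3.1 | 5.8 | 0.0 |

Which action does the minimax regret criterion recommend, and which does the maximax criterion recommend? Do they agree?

minimax regret → Bridge; maximax → Highway (disagree)

Column bests: State 1=8.1, State 2=9.9, State 3=6.5.
Bridge regrets: 0.0, 0.3, 0.0 → max 0.3
Loop regrets: 0.8, 8.2, 5.9 → max 8.2
Bypass regrets: 7.6, 6.8, 6.0 → max 7.6
Tunnel regrets: 5.9, 0.8, 3.0 → max 5.9
Highway regrets: 6.8, 0.0, 2.5 → max 6.8
Inland regrets: 5.0, 4.1, 6.5 → max 6.5
Smallest max regret = 0.3 → Bridge.
Row maxima: Bridge=9.6, Loop=7.3, Bypass=3.1, Tunnel=9.1, Highway=9.9, Inland=5.8
Best best-case = 9.9 → Highway.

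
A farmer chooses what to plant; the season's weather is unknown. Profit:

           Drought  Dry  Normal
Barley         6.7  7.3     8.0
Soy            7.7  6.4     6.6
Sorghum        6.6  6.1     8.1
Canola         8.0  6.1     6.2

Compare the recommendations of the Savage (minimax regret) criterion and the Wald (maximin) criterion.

minimax regret → Barley; maximin → Barley (agree)

Column bests: Drought=8.0, Dry=7.3, Normal=8.1.
Barley regrets: 1.3, 0.0, 0.1 → max 1.3
Soy regrets: 0.3, 0.9, 1.5 → max 1.5
Sorghum regrets: 1.4, 1.2, 0.0 → max 1.4
Canola regrets: 0.0, 1.2, 1.9 → max 1.9
Smallest max regret = 1.3 → Barley.
Row minima: Barley=6.7, Soy=6.4, Sorghum=6.1, Canola=6.1
Best worst-case = 6.7 → Barley.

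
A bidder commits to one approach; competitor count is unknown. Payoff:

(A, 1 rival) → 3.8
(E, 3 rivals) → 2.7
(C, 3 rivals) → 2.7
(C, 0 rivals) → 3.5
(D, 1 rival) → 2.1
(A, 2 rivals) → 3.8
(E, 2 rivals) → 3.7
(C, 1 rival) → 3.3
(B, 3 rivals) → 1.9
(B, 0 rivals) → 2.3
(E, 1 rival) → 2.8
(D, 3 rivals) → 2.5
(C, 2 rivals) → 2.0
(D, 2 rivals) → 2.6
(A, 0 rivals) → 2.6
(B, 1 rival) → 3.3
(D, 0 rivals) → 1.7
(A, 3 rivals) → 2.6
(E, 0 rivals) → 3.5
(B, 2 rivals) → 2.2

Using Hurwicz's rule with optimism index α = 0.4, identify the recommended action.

E

A: 0.4·3.8 + 0.6·2.6 = 3.08
B: 0.4·3.3 + 0.6·1.9 = 2.46
C: 0.4·3.5 + 0.6·2.0 = 2.6
D: 0.4·2.6 + 0.6·1.7 = 2.06
E: 0.4·3.7 + 0.6·2.7 = 3.1
Highest Hurwicz score = 3.1 → E.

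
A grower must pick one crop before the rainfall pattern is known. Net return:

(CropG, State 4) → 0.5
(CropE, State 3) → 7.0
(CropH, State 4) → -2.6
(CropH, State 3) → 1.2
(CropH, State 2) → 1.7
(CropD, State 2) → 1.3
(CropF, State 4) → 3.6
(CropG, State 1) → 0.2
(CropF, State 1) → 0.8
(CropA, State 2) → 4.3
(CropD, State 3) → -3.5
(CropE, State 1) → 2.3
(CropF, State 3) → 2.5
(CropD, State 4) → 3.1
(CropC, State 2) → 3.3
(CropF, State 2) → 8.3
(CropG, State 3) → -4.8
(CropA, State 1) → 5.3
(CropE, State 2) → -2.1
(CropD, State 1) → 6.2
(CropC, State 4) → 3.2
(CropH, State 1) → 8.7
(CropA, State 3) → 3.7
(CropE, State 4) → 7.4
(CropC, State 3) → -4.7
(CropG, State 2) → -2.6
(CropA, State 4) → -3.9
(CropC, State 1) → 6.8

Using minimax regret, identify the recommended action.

Column bests: State 1=8.7, State 2=8.3, State 3=7.0, State 4=7.4.
CropC regrets: 1.9, 5.0, 11.7, 4.2 → max 11.7
CropG regrets: 8.5, 10.9, 11.8, 6.9 → max 11.8
CropH regrets: 0.0, 6.6, 5.8, 10.0 → max 10.0
CropA regrets: 3.4, 4.0, 3.3, 11.3 → max 11.3
CropF regrets: 7.9, 0.0, 4.5, 3.8 → max 7.9
CropD regrets: 2.5, 7.0, 10.5, 4.3 → max 10.5
CropE regrets: 6.4, 10.4, 0.0, 0.0 → max 10.4
Smallest max regret = 7.9 → CropF.

CropF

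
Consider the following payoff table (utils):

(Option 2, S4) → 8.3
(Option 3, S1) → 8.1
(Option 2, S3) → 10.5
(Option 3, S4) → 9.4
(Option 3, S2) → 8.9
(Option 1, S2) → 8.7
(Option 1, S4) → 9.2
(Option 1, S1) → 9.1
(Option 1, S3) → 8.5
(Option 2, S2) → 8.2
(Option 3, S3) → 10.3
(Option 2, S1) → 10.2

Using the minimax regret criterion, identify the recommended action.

Option 2

Column bests: S1=10.2, S2=8.9, S3=10.5, S4=9.4.
Option 1 regrets: 1.1, 0.2, 2.0, 0.2 → max 2.0
Option 2 regrets: 0.0, 0.7, 0.0, 1.1 → max 1.1
Option 3 regrets: 2.1, 0.0, 0.2, 0.0 → max 2.1
Smallest max regret = 1.1 → Option 2.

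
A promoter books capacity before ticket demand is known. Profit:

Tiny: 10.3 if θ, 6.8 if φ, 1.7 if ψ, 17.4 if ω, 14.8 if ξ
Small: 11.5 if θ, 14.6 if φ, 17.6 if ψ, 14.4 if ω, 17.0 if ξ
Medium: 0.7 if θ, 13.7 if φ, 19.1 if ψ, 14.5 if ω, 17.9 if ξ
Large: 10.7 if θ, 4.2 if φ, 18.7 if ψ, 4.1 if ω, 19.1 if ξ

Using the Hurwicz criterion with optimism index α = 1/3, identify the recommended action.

Tiny: 1/3·17.4 + 2/3·1.7 = 104/15
Small: 1/3·17.6 + 2/3·11.5 = 203/15
Medium: 1/3·19.1 + 2/3·0.7 = 41/6
Large: 1/3·19.1 + 2/3·4.1 = 9.1
Highest Hurwicz score = 203/15 → Small.

Small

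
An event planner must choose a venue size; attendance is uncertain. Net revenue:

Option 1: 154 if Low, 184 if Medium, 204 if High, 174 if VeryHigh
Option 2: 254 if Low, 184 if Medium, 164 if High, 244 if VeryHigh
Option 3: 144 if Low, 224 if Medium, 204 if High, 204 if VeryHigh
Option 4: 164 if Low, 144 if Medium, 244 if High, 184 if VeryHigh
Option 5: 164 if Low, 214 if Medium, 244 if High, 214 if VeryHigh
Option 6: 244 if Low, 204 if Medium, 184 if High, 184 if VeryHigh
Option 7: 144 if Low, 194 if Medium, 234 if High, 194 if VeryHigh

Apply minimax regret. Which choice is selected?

Column bests: Low=254, Medium=224, High=244, VeryHigh=244.
Option 1 regrets: 100, 40, 40, 70 → max 100
Option 2 regrets: 0, 40, 80, 0 → max 80
Option 3 regrets: 110, 0, 40, 40 → max 110
Option 4 regrets: 90, 80, 0, 60 → max 90
Option 5 regrets: 90, 10, 0, 30 → max 90
Option 6 regrets: 10, 20, 60, 60 → max 60
Option 7 regrets: 110, 30, 10, 50 → max 110
Smallest max regret = 60 → Option 6.

Option 6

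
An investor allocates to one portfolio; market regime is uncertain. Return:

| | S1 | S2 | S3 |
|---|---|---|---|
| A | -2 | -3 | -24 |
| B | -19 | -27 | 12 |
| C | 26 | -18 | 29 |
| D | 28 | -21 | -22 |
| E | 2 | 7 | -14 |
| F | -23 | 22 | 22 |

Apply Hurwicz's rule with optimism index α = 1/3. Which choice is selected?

C

A: 1/3·(-2) + 2/3·(-24) = -50/3
B: 1/3·12 + 2/3·(-27) = -14
C: 1/3·29 + 2/3·(-18) = -7/3
D: 1/3·28 + 2/3·(-22) = -16/3
E: 1/3·7 + 2/3·(-14) = -7
F: 1/3·22 + 2/3·(-23) = -8
Highest Hurwicz score = -7/3 → C.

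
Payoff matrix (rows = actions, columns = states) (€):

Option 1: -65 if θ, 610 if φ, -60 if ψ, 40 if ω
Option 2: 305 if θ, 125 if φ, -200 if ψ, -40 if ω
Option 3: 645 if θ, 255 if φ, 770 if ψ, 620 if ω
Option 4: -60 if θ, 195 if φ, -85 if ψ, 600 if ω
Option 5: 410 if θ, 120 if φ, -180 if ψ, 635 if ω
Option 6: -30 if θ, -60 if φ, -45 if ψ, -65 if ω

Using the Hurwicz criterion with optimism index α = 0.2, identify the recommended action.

Option 1: 0.2·610 + 0.8·(-65) = 70
Option 2: 0.2·305 + 0.8·(-200) = -99
Option 3: 0.2·770 + 0.8·255 = 358
Option 4: 0.2·600 + 0.8·(-85) = 52
Option 5: 0.2·635 + 0.8·(-180) = -17
Option 6: 0.2·(-30) + 0.8·(-65) = -58
Highest Hurwicz score = 358 → Option 3.

Option 3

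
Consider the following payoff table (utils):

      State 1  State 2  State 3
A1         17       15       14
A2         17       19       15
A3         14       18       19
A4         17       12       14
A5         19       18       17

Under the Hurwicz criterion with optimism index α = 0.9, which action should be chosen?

A5

A1: 0.9·17 + 0.1·14 = 16.7
A2: 0.9·19 + 0.1·15 = 18.6
A3: 0.9·19 + 0.1·14 = 18.5
A4: 0.9·17 + 0.1·12 = 16.5
A5: 0.9·19 + 0.1·17 = 18.8
Highest Hurwicz score = 18.8 → A5.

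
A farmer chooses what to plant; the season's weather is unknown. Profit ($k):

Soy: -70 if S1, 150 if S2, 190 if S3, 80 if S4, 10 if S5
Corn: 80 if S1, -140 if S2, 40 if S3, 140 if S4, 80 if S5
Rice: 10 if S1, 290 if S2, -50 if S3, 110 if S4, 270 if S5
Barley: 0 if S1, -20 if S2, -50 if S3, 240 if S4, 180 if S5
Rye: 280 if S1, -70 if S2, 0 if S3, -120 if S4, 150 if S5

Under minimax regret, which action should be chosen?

Column bests: S1=280, S2=290, S3=190, S4=240, S5=270.
Soy regrets: 350, 140, 0, 160, 260 → max 350
Corn regrets: 200, 430, 150, 100, 190 → max 430
Rice regrets: 270, 0, 240, 130, 0 → max 270
Barley regrets: 280, 310, 240, 0, 90 → max 310
Rye regrets: 0, 360, 190, 360, 120 → max 360
Smallest max regret = 270 → Rice.

Rice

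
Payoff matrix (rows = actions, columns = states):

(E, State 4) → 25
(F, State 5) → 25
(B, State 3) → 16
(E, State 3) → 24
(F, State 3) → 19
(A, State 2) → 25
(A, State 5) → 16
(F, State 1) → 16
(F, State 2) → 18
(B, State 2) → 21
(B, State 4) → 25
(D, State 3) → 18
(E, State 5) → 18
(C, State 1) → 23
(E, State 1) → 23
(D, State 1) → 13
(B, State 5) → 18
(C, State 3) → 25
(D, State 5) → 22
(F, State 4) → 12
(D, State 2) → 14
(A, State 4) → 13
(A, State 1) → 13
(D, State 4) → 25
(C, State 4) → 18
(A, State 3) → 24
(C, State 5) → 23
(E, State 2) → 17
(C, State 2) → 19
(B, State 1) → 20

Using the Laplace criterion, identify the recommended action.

Row averages: A=18.2, B=20, C=21.6, D=18.4, E=21.4, F=18
Highest average = 21.6 → C.

C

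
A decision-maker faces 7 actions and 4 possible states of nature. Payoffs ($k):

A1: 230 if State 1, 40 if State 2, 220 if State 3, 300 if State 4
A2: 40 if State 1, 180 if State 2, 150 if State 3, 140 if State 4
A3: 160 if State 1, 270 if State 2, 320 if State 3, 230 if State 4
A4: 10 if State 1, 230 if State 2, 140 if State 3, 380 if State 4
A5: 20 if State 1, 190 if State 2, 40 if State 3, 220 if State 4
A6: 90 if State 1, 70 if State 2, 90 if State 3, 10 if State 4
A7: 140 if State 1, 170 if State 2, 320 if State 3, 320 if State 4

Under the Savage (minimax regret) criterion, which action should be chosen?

A7

Column bests: State 1=230, State 2=270, State 3=320, State 4=380.
A1 regrets: 0, 230, 100, 80 → max 230
A2 regrets: 190, 90, 170, 240 → max 240
A3 regrets: 70, 0, 0, 150 → max 150
A4 regrets: 220, 40, 180, 0 → max 220
A5 regrets: 210, 80, 280, 160 → max 280
A6 regrets: 140, 200, 230, 370 → max 370
A7 regrets: 90, 100, 0, 60 → max 100
Smallest max regret = 100 → A7.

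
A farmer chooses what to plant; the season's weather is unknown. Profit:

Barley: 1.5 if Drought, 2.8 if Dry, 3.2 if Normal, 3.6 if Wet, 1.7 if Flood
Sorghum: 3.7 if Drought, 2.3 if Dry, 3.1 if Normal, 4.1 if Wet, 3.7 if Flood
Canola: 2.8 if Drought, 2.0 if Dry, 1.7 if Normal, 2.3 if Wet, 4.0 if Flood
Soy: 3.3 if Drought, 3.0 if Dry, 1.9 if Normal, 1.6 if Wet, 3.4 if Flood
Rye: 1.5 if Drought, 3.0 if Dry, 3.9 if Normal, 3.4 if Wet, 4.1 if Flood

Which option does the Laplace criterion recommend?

Sorghum

Row averages: Barley=2.56, Sorghum=3.38, Canola=2.56, Soy=2.64, Rye=3.18
Highest average = 3.38 → Sorghum.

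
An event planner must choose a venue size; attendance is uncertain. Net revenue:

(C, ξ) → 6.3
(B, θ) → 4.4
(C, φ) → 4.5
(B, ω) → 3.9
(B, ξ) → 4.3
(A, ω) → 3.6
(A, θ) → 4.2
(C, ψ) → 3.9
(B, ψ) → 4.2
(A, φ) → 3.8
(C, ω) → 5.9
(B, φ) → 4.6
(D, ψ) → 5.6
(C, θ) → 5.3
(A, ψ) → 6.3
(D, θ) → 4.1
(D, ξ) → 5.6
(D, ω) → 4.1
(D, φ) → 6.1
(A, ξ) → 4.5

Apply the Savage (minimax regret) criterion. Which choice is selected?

D

Column bests: θ=5.3, φ=6.1, ψ=6.3, ω=5.9, ξ=6.3.
A regrets: 1.1, 2.3, 0.0, 2.3, 1.8 → max 2.3
B regrets: 0.9, 1.5, 2.1, 2.0, 2.0 → max 2.1
C regrets: 0.0, 1.6, 2.4, 0.0, 0.0 → max 2.4
D regrets: 1.2, 0.0, 0.7, 1.8, 0.7 → max 1.8
Smallest max regret = 1.8 → D.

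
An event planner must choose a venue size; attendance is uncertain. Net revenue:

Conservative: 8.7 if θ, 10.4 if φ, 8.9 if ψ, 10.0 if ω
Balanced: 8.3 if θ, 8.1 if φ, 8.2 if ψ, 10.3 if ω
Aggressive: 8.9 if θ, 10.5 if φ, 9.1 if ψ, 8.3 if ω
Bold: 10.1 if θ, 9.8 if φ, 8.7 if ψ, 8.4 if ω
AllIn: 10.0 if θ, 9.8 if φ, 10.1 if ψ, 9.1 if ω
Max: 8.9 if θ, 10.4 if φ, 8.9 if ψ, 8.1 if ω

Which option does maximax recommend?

Row maxima: Conservative=10.4, Balanced=10.3, Aggressive=10.5, Bold=10.1, AllIn=10.1, Max=10.4
Best best-case = 10.5 → Aggressive.

Aggressive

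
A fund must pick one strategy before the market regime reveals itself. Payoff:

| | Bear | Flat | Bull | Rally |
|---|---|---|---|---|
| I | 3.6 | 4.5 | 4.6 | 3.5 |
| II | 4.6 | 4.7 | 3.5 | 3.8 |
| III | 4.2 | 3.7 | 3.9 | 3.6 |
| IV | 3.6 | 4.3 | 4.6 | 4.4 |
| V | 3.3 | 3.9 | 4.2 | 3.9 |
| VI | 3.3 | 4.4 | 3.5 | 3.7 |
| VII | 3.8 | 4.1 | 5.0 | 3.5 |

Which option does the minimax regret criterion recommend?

Column bests: Bear=4.6, Flat=4.7, Bull=5.0, Rally=4.4.
I regrets: 1.0, 0.2, 0.4, 0.9 → max 1.0
II regrets: 0.0, 0.0, 1.5, 0.6 → max 1.5
III regrets: 0.4, 1.0, 1.1, 0.8 → max 1.1
IV regrets: 1.0, 0.4, 0.4, 0.0 → max 1.0
V regrets: 1.3, 0.8, 0.8, 0.5 → max 1.3
VI regrets: 1.3, 0.3, 1.5, 0.7 → max 1.5
VII regrets: 0.8, 0.6, 0.0, 0.9 → max 0.9
Smallest max regret = 0.9 → VII.

VII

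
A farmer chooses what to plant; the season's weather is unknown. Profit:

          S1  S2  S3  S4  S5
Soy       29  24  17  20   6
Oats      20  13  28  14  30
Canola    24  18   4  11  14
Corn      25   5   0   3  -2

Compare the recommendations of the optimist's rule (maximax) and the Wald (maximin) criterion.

Row maxima: Soy=29, Oats=30, Canola=24, Corn=25
Best best-case = 30 → Oats.
Row minima: Soy=6, Oats=13, Canola=4, Corn=-2
Best worst-case = 13 → Oats.

maximax → Oats; maximin → Oats (agree)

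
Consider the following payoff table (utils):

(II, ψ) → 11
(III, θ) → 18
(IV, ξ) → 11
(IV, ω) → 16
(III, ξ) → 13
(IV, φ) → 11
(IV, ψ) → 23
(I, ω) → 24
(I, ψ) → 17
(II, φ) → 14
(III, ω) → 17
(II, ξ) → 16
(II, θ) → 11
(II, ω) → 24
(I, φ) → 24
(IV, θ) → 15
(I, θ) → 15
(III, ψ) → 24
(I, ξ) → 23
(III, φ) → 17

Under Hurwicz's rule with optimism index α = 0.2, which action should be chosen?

I: 0.2·24 + 0.8·15 = 16.8
II: 0.2·24 + 0.8·11 = 13.6
III: 0.2·24 + 0.8·13 = 15.2
IV: 0.2·23 + 0.8·11 = 13.4
Highest Hurwicz score = 16.8 → I.

I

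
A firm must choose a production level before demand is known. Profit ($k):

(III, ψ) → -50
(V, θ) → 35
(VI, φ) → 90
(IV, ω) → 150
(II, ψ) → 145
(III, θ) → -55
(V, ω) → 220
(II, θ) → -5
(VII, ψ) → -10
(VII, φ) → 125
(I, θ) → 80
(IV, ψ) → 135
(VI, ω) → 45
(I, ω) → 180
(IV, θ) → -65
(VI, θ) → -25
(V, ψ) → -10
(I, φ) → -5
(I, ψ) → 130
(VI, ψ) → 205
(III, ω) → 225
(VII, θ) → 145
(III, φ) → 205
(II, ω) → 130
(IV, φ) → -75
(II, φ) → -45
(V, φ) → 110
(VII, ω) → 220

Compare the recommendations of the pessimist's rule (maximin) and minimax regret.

maximin → I; minimax regret → VI (disagree)

Row minima: I=-5, II=-45, III=-55, IV=-75, V=-10, VI=-25, VII=-10
Best worst-case = -5 → I.
Column bests: θ=145, φ=205, ψ=205, ω=225.
I regrets: 65, 210, 75, 45 → max 210
II regrets: 150, 250, 60, 95 → max 250
III regrets: 200, 0, 255, 0 → max 255
IV regrets: 210, 280, 70, 75 → max 280
V regrets: 110, 95, 215, 5 → max 215
VI regrets: 170, 115, 0, 180 → max 180
VII regrets: 0, 80, 215, 5 → max 215
Smallest max regret = 180 → VI.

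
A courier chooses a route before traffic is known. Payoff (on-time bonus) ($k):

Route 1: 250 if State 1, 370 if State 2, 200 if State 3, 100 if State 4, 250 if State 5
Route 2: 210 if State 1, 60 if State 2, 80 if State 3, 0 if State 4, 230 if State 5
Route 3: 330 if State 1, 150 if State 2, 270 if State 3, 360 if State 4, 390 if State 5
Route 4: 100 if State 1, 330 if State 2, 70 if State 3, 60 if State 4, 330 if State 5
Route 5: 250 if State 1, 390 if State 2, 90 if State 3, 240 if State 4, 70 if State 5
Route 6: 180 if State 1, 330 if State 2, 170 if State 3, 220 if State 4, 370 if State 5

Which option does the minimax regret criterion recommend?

Column bests: State 1=330, State 2=390, State 3=270, State 4=360, State 5=390.
Route 1 regrets: 80, 20, 70, 260, 140 → max 260
Route 2 regrets: 120, 330, 190, 360, 160 → max 360
Route 3 regrets: 0, 240, 0, 0, 0 → max 240
Route 4 regrets: 230, 60, 200, 300, 60 → max 300
Route 5 regrets: 80, 0, 180, 120, 320 → max 320
Route 6 regrets: 150, 60, 100, 140, 20 → max 150
Smallest max regret = 150 → Route 6.

Route 6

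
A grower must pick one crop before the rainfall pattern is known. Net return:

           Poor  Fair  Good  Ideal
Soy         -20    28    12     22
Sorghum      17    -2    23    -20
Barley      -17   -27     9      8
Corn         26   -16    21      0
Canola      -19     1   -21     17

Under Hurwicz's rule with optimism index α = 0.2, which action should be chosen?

Soy: 0.2·28 + 0.8·(-20) = -10.4
Sorghum: 0.2·23 + 0.8·(-20) = -11.4
Barley: 0.2·9 + 0.8·(-27) = -19.8
Corn: 0.2·26 + 0.8·(-16) = -7.6
Canola: 0.2·17 + 0.8·(-21) = -13.4
Highest Hurwicz score = -7.6 → Corn.

Corn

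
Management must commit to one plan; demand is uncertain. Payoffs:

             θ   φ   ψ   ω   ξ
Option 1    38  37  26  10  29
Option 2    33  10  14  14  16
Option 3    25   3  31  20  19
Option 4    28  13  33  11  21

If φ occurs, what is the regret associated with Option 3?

Best payoff under φ is 37.
Regret = 37 − 3 = 34.

34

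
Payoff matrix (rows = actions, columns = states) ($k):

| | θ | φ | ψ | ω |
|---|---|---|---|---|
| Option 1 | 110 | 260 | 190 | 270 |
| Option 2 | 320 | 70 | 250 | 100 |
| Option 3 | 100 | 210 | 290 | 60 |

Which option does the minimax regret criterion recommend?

Column bests: θ=320, φ=260, ψ=290, ω=270.
Option 1 regrets: 210, 0, 100, 0 → max 210
Option 2 regrets: 0, 190, 40, 170 → max 190
Option 3 regrets: 220, 50, 0, 210 → max 220
Smallest max regret = 190 → Option 2.

Option 2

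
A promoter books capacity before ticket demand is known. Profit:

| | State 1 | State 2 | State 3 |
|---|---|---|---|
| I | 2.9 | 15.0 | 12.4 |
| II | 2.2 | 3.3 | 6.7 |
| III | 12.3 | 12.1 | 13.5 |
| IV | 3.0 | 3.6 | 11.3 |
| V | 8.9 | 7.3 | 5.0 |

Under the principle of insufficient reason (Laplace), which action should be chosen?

III

Row averages: I=10.1, II=61/15, III=379/30, IV=179/30, V=106/15
Highest average = 379/30 → III.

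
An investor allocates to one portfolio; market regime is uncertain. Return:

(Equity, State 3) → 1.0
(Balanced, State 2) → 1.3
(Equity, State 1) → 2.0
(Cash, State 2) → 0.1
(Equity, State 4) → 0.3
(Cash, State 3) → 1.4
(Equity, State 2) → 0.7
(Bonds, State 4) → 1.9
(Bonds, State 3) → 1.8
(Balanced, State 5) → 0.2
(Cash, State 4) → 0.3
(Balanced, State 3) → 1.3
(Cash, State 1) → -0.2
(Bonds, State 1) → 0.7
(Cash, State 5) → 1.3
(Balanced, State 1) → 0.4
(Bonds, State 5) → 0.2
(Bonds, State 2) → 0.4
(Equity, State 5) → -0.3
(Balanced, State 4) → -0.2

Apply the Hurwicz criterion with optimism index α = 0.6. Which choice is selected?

Balanced: 0.6·1.3 + 0.4·(-0.2) = 0.7
Bonds: 0.6·1.9 + 0.4·0.2 = 1.22
Cash: 0.6·1.4 + 0.4·(-0.2) = 0.76
Equity: 0.6·2.0 + 0.4·(-0.3) = 1.08
Highest Hurwicz score = 1.22 → Bonds.

Bonds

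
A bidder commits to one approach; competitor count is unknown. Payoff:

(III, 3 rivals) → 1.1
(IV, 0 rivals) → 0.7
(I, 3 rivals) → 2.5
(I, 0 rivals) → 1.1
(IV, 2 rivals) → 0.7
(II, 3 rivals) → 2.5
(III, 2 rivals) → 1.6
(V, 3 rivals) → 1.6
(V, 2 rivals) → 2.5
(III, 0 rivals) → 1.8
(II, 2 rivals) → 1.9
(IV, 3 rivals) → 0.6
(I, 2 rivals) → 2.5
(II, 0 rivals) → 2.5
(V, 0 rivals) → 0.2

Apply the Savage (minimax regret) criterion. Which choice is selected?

II

Column bests: 0 rivals=2.5, 2 rivals=2.5, 3 rivals=2.5.
I regrets: 1.4, 0.0, 0.0 → max 1.4
II regrets: 0.0, 0.6, 0.0 → max 0.6
III regrets: 0.7, 0.9, 1.4 → max 1.4
IV regrets: 1.8, 1.8, 1.9 → max 1.9
V regrets: 2.3, 0.0, 0.9 → max 2.3
Smallest max regret = 0.6 → II.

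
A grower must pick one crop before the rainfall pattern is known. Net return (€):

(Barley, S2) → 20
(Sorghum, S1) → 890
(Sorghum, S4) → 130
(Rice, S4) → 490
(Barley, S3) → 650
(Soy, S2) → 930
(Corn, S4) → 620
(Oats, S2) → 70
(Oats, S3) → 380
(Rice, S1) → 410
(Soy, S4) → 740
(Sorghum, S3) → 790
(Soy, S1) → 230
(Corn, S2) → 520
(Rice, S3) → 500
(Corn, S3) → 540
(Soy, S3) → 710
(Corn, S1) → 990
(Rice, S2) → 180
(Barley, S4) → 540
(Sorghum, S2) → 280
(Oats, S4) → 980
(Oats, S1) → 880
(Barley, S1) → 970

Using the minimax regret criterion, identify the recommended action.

Column bests: S1=990, S2=930, S3=790, S4=980.
Corn regrets: 0, 410, 250, 360 → max 410
Barley regrets: 20, 910, 140, 440 → max 910
Sorghum regrets: 100, 650, 0, 850 → max 850
Oats regrets: 110, 860, 410, 0 → max 860
Soy regrets: 760, 0, 80, 240 → max 760
Rice regrets: 580, 750, 290, 490 → max 750
Smallest max regret = 410 → Corn.

Corn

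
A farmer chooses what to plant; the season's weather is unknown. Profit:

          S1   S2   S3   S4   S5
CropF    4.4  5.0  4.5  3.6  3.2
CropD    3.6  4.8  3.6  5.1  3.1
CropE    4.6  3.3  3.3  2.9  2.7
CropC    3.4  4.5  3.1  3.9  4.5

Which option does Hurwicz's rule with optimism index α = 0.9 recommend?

CropF: 0.9·5.0 + 0.1·3.2 = 4.82
CropD: 0.9·5.1 + 0.1·3.1 = 4.9
CropE: 0.9·4.6 + 0.1·2.7 = 4.41
CropC: 0.9·4.5 + 0.1·3.1 = 4.36
Highest Hurwicz score = 4.9 → CropD.

CropD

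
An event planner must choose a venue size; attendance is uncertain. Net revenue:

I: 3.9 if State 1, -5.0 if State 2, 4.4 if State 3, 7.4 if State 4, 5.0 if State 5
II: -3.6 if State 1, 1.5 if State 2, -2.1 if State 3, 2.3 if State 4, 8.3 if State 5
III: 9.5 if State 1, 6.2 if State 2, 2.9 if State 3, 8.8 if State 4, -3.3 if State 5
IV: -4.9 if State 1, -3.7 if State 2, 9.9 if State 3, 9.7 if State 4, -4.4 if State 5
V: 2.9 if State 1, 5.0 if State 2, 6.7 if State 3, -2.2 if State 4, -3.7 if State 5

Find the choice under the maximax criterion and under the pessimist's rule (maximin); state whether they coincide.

maximax → IV; maximin → III (disagree)

Row maxima: I=7.4, II=8.3, III=9.5, IV=9.9, V=6.7
Best best-case = 9.9 → IV.
Row minima: I=-5.0, II=-3.6, III=-3.3, IV=-4.9, V=-3.7
Best worst-case = -3.3 → III.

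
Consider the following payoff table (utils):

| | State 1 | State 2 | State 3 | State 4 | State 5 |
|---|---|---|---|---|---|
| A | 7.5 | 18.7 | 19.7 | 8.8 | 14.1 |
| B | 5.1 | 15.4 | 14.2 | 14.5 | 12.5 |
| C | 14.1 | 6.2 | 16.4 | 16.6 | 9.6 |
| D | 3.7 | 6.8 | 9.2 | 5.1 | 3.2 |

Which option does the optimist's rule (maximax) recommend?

A

Row maxima: A=19.7, B=15.4, C=16.6, D=9.2
Best best-case = 19.7 → A.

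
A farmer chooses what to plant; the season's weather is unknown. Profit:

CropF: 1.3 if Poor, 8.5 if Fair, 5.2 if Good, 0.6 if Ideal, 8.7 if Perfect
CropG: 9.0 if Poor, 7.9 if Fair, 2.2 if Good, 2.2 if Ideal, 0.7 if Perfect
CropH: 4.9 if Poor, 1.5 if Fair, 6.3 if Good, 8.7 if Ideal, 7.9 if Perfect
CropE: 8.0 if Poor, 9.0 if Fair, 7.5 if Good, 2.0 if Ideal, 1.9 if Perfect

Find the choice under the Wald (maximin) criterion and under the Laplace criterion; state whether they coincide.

Row minima: CropF=0.6, CropG=0.7, CropH=1.5, CropE=1.9
Best worst-case = 1.9 → CropE.
Row averages: CropF=4.86, CropG=4.4, CropH=5.86, CropE=5.68
Highest average = 5.86 → CropH.

maximin → CropE; laplace → CropH (disagree)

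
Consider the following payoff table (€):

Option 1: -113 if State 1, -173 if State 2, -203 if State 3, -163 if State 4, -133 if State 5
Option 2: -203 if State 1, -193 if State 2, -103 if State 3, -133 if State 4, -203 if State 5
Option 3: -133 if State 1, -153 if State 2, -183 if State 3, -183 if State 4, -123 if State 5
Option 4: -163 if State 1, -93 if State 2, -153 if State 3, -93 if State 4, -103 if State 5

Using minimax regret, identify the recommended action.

Option 4

Column bests: State 1=-113, State 2=-93, State 3=-103, State 4=-93, State 5=-103.
Option 1 regrets: 0, 80, 100, 70, 30 → max 100
Option 2 regrets: 90, 100, 0, 40, 100 → max 100
Option 3 regrets: 20, 60, 80, 90, 20 → max 90
Option 4 regrets: 50, 0, 50, 0, 0 → max 50
Smallest max regret = 50 → Option 4.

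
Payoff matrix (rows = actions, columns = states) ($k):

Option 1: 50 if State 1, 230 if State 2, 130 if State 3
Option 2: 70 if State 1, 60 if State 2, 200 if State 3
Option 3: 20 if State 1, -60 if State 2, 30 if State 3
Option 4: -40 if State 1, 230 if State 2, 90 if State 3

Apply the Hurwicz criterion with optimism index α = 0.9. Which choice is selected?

Option 1: 0.9·230 + 0.1·50 = 212
Option 2: 0.9·200 + 0.1·60 = 186
Option 3: 0.9·30 + 0.1·(-60) = 21
Option 4: 0.9·230 + 0.1·(-40) = 203
Highest Hurwicz score = 212 → Option 1.

Option 1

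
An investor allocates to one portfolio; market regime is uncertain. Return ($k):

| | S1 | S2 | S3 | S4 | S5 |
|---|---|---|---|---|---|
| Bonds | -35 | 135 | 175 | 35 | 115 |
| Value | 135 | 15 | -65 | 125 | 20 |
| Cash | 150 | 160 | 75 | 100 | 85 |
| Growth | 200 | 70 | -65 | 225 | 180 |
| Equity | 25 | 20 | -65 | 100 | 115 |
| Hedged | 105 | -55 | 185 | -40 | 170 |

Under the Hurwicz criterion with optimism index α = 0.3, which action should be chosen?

Cash

Bonds: 0.3·175 + 0.7·(-35) = 28
Value: 0.3·135 + 0.7·(-65) = -5
Cash: 0.3·160 + 0.7·75 = 100.5
Growth: 0.3·225 + 0.7·(-65) = 22
Equity: 0.3·115 + 0.7·(-65) = -11
Hedged: 0.3·185 + 0.7·(-55) = 17
Highest Hurwicz score = 100.5 → Cash.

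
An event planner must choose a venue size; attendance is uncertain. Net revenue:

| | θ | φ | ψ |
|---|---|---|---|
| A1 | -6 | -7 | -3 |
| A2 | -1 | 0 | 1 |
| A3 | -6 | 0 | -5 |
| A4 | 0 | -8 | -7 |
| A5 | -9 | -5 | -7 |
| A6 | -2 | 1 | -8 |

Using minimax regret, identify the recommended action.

Column bests: θ=0, φ=1, ψ=1.
A1 regrets: 6, 8, 4 → max 8
A2 regrets: 1, 1, 0 → max 1
A3 regrets: 6, 1, 6 → max 6
A4 regrets: 0, 9, 8 → max 9
A5 regrets: 9, 6, 8 → max 9
A6 regrets: 2, 0, 9 → max 9
Smallest max regret = 1 → A2.

A2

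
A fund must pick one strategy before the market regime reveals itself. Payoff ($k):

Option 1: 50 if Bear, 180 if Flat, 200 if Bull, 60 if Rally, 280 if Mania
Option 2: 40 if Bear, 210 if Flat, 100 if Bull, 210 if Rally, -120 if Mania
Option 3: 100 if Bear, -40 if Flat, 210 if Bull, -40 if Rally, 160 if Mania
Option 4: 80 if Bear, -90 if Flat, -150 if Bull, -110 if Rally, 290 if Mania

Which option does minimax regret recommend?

Column bests: Bear=100, Flat=210, Bull=210, Rally=210, Mania=290.
Option 1 regrets: 50, 30, 10, 150, 10 → max 150
Option 2 regrets: 60, 0, 110, 0, 410 → max 410
Option 3 regrets: 0, 250, 0, 250, 130 → max 250
Option 4 regrets: 20, 300, 360, 320, 0 → max 360
Smallest max regret = 150 → Option 1.

Option 1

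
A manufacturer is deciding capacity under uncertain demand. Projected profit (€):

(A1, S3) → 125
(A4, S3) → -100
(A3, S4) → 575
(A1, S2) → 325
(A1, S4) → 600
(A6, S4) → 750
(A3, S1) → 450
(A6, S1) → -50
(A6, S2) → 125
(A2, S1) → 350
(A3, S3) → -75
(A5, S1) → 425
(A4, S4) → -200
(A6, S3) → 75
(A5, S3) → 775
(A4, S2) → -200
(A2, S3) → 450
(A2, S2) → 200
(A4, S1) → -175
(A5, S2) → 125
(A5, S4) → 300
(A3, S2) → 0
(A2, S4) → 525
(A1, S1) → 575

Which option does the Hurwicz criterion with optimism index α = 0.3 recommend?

A5

A1: 0.3·600 + 0.7·125 = 267.5
A2: 0.3·525 + 0.7·200 = 297.5
A3: 0.3·575 + 0.7·(-75) = 120
A4: 0.3·(-100) + 0.7·(-200) = -170
A5: 0.3·775 + 0.7·125 = 320
A6: 0.3·750 + 0.7·(-50) = 190
Highest Hurwicz score = 320 → A5.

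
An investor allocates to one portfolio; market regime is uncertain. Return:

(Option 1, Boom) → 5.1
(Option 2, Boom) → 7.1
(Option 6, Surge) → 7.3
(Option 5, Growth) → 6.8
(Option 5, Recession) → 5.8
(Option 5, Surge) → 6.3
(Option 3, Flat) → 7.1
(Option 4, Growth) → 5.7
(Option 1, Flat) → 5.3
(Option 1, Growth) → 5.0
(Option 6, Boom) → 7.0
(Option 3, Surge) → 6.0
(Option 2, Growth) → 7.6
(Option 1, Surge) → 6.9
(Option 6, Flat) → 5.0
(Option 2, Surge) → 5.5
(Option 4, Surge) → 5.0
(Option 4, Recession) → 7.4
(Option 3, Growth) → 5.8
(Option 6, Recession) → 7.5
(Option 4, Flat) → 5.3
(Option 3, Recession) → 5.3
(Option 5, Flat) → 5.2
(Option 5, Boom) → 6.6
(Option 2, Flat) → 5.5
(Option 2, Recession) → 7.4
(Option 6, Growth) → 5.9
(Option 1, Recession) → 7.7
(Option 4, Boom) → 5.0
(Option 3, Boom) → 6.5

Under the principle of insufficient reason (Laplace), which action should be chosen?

Row averages: Option 1=6, Option 2=6.62, Option 3=6.14, Option 4=5.68, Option 5=6.14, Option 6=6.54
Highest average = 6.62 → Option 2.

Option 2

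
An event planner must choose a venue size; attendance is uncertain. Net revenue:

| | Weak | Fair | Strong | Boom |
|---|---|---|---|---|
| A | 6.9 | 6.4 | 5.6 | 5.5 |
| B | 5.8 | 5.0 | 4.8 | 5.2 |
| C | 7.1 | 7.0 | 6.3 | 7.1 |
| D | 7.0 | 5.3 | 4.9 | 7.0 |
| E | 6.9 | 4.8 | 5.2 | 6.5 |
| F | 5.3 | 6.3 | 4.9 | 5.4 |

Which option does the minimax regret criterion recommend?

Column bests: Weak=7.1, Fair=7.0, Strong=6.3, Boom=7.1.
A regrets: 0.2, 0.6, 0.7, 1.6 → max 1.6
B regrets: 1.3, 2.0, 1.5, 1.9 → max 2.0
C regrets: 0.0, 0.0, 0.0, 0.0 → max 0.0
D regrets: 0.1, 1.7, 1.4, 0.1 → max 1.7
E regrets: 0.2, 2.2, 1.1, 0.6 → max 2.2
F regrets: 1.8, 0.7, 1.4, 1.7 → max 1.8
Smallest max regret = 0.0 → C.

C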